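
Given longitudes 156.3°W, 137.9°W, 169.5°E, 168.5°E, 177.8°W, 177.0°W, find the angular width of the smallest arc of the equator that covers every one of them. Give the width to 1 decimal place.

Sort the longitudes: -177.8°, -177.0°, -156.3°, -137.9°, +168.5°, +169.5°.
Eastward gaps between consecutive values (wrapping around): 0.8°, 20.7°, 18.4°, 306.4°, 1.0°, 12.7°.
Largest gap = 306.4° ⇒ minimal covering band is its complement: 360° − 306.4° = 53.6°.
Band runs from +168.5° eastward to -137.9°, crossing the antimeridian.

53.6°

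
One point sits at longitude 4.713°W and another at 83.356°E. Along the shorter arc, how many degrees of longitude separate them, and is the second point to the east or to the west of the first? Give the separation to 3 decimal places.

Raw difference: 83.356 − -4.713 = 88.069°.
Normalise into (−180°, 180°]: 88.069° stays 88.069°.
Positive ⇒ the second point lies to the east; separation 88.069°.

88.069° east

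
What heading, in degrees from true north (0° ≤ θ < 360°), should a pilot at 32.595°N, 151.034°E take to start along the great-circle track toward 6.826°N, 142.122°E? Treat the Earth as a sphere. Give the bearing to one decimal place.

199.8°

Δλ = 142.122 − 151.034 = -8.912°.
θ = atan2( sin Δλ · cos φ₂ , cos φ₁ · sin φ₂ − sin φ₁ · cos φ₂ · cos Δλ )
  = atan2(-0.15382, -0.42829) = -160.244° → normalised to [0°, 360°): 199.756°.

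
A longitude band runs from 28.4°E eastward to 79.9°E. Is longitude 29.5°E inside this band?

Band width going east from +28.4° to +79.9°: ((79.9 − 28.4) mod 360) = 51.5°.
Offset of +29.5° east of the west edge: ((29.5 − 28.4) mod 360) = 1.1°.
1.1° ≤ 51.5° ⇒ inside.

Yes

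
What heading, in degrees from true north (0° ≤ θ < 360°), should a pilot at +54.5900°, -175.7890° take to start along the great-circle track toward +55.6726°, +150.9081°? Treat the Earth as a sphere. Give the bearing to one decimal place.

287.0°

Δλ = 150.9081 − -175.7890 = 326.6971°; wrapped into (−180°, 180°]: -33.3029°.
θ = atan2( sin Δλ · cos φ₂ , cos φ₁ · sin φ₂ − sin φ₁ · cos φ₂ · cos Δλ )
  = atan2(-0.30963, 0.09437) = -73.049° → normalised to [0°, 360°): 286.951°.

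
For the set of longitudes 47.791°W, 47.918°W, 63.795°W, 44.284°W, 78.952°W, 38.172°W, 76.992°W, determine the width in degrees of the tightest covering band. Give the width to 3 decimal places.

Sort the longitudes: -78.952°, -76.992°, -63.795°, -47.918°, -47.791°, -44.284°, -38.172°.
Eastward gaps between consecutive values (wrapping around): 1.960°, 13.197°, 15.877°, 0.127°, 3.507°, 6.112°, 319.220°.
Largest gap = 319.220° ⇒ minimal covering band is its complement: 360° − 319.220° = 40.780°.
Band runs from -78.952° eastward to -38.172°.

40.780°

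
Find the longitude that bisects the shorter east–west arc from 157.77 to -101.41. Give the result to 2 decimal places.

-151.82°

Signed shortest Δλ from +157.77° to -101.41° is +100.82°.
Midpoint longitude = +157.77° + (+100.82°)/2 = +157.77° + 50.41° = +208.18°.
Normalise into (−180°, 180°]: -151.82°.
(The naïve average (+157.77 + -101.41)/2 = 28.18° is on the wrong side of the globe.)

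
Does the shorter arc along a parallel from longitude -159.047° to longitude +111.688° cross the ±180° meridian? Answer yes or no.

Naïve |111.688 − -159.047| = 270.735° > 180°, so the shorter arc goes the other way round — across 180°.
Signed shortest Δλ = ((111.688 − -159.047 + 180) mod 360) − 180 = -89.265°.
Going west by 89.265° from -159.047° passes through 180° before reaching +111.688°.

Yes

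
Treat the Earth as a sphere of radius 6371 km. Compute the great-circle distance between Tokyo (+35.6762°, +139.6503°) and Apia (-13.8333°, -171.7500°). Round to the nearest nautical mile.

Δλ = -171.7500 − 139.6503 = -311.4003°; wrapped into (−180°, 180°]: 48.5997°.
Δφ = -13.8333 − 35.6762 = -49.5095°.
a = sin²(Δφ/2) + cos φ₁ · cos φ₂ · sin²(Δλ/2) = 0.308910.
c = 2·atan2(√a, √(1−a)) = 1.17864 rad → d = 6371·c ≈ 7509.13 km ≈ 4054.61 nmi.

4055 nmi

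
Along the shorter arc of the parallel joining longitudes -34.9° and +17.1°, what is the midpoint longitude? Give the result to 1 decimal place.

-8.9°

Signed shortest Δλ from -34.9° to +17.1° is +52.0°.
Midpoint longitude = -34.9° + (+52.0°)/2 = -34.9° + 26.0° = -8.9°.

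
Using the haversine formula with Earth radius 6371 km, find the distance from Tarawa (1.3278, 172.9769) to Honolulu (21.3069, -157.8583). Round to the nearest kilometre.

Δλ = -157.8583 − 172.9769 = -330.8352°; wrapped into (−180°, 180°]: 29.1648°.
Δφ = 21.3069 − 1.3278 = 19.9791°.
a = sin²(Δφ/2) + cos φ₁ · cos φ₂ · sin²(Δλ/2) = 0.089132.
c = 2·atan2(√a, √(1−a)) = 0.60635 rad → d = 6371·c ≈ 3863.02 km.

3863 km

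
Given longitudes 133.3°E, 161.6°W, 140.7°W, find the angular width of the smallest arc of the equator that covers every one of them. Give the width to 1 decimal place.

86.0°

Sort the longitudes: -161.6°, -140.7°, +133.3°.
Eastward gaps between consecutive values (wrapping around): 20.9°, 274.0°, 65.1°.
Largest gap = 274.0° ⇒ minimal covering band is its complement: 360° − 274.0° = 86.0°.
Band runs from +133.3° eastward to -140.7°, crossing the antimeridian.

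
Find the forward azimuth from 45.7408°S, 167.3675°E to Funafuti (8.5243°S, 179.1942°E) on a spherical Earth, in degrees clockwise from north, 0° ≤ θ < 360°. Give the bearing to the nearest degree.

19°

Δλ = 179.1942 − 167.3675 = 11.8267°.
θ = atan2( sin Δλ · cos φ₂ , cos φ₁ · sin φ₂ − sin φ₁ · cos φ₂ · cos Δλ )
  = atan2(0.20269, 0.58979) = 18.966° → normalised to [0°, 360°): 18.966°.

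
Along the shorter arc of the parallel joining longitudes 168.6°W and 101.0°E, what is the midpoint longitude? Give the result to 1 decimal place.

146.2°E

Signed shortest Δλ from -168.6° to +101.0° is -90.4°.
Midpoint longitude = -168.6° + (-90.4°)/2 = -168.6° − 45.2° = -213.8°.
Normalise into (−180°, 180°]: +146.2°.
(The naïve average (-168.6 + +101.0)/2 = -33.8° is on the wrong side of the globe.)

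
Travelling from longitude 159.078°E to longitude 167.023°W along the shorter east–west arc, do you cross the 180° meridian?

Yes

Naïve |-167.023 − 159.078| = 326.101° > 180°, so the shorter arc goes the other way round — across 180°.
Signed shortest Δλ = ((-167.023 − 159.078 + 180) mod 360) − 180 = 33.899°.
Going east by 33.899° from +159.078° passes through 180° before reaching -167.023°.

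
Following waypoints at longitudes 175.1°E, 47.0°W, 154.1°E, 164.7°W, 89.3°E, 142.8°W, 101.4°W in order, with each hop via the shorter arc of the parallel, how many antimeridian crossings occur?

Leg 1: +175.1° → -47.0°, shortest Δλ = 137.9° (east) — crosses 180°.
Leg 2: -47.0° → +154.1°, shortest Δλ = -158.9° (west) — crosses 180°.
Leg 3: +154.1° → -164.7°, shortest Δλ = 41.2° (east) — crosses 180°.
Leg 4: -164.7° → +89.3°, shortest Δλ = -106.0° (west) — crosses 180°.
Leg 5: +89.3° → -142.8°, shortest Δλ = 127.9° (east) — crosses 180°.
Leg 6: -142.8° → -101.4°, shortest Δλ = 41.4° (east) — does not cross 180°.
Total crossings: 5.

5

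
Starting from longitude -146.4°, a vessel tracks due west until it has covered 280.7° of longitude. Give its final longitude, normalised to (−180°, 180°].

-67.1°

Start at -146.4°; shift −280.7° → -427.1°.
-427.1° lies outside (−180°, 180°]; add 360° → -67.1°.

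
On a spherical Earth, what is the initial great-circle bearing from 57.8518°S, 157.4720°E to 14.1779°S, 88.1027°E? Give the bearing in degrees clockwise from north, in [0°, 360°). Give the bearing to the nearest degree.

280°

Δλ = 88.1027 − 157.4720 = -69.3693°.
θ = atan2( sin Δλ · cos φ₂ , cos φ₁ · sin φ₂ − sin φ₁ · cos φ₂ · cos Δλ )
  = atan2(-0.90736, 0.15890) = -80.067° → normalised to [0°, 360°): 279.933°.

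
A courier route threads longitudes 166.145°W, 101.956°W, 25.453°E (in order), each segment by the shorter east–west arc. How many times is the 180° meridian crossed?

Leg 1: -166.145° → -101.956°, shortest Δλ = 64.189° (east) — does not cross 180°.
Leg 2: -101.956° → +25.453°, shortest Δλ = 127.409° (east) — does not cross 180°.
Total crossings: 0.

0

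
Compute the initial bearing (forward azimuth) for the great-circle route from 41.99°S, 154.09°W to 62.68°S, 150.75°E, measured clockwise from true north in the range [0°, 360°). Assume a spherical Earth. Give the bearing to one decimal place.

Δλ = 150.75 − -154.09 = 304.84°; wrapped into (−180°, 180°]: -55.16°.
θ = atan2( sin Δλ · cos φ₂ , cos φ₁ · sin φ₂ − sin φ₁ · cos φ₂ · cos Δλ )
  = atan2(-0.37669, -0.48495) = -142.161° → normalised to [0°, 360°): 217.839°.

217.8°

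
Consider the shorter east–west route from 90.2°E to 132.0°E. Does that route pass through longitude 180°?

No

Signed shortest Δλ = ((132.0 − 90.2 + 180) mod 360) − 180 = 41.8°.
Going east by 41.8° from +90.2° reaches +132.0° without touching 180°.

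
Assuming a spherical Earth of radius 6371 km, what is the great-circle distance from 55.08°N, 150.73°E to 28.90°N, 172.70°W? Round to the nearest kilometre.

Δλ = -172.70 − 150.73 = -323.43°; wrapped into (−180°, 180°]: 36.57°.
Δφ = 28.90 − 55.08 = -26.18°.
a = sin²(Δφ/2) + cos φ₁ · cos φ₂ · sin²(Δλ/2) = 0.100624.
c = 2·atan2(√a, √(1−a)) = 0.64558 rad → d = 6371·c ≈ 4112.98 km.

4113 km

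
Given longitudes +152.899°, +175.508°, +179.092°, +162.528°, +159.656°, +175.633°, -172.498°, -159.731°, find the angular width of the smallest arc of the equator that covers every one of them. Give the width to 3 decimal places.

Sort the longitudes: -172.498°, -159.731°, +152.899°, +159.656°, +162.528°, +175.508°, +175.633°, +179.092°.
Eastward gaps between consecutive values (wrapping around): 12.767°, 312.630°, 6.757°, 2.872°, 12.980°, 0.125°, 3.459°, 8.410°.
Largest gap = 312.630° ⇒ minimal covering band is its complement: 360° − 312.630° = 47.370°.
Band runs from +152.899° eastward to -159.731°, crossing the antimeridian.

47.370°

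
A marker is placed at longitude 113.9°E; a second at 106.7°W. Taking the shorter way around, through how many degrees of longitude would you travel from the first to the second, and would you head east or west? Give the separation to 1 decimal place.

Raw difference: -106.7 − 113.9 = -220.6°.
Normalise into (−180°, 180°]: -220.6° + 360° = 139.4°.
Positive ⇒ the second point lies to the east; separation 139.4°.

139.4° east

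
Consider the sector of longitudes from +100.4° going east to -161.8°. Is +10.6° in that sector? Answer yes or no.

No

Band width going east from +100.4° to -161.8°: ((-161.8 − 100.4) mod 360) = 97.8°.
Offset of +10.6° east of the west edge: ((10.6 − 100.4) mod 360) = 270.2°.
270.2° > 97.8° ⇒ outside.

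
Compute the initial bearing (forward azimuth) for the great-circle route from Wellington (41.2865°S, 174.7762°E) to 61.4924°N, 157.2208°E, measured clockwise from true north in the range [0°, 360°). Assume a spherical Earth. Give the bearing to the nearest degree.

351°

Δλ = 157.2208 − 174.7762 = -17.5554°.
θ = atan2( sin Δλ · cos φ₂ , cos φ₁ · sin φ₂ − sin φ₁ · cos φ₂ · cos Δλ )
  = atan2(-0.14396, 0.96056) = -8.523° → normalised to [0°, 360°): 351.477°.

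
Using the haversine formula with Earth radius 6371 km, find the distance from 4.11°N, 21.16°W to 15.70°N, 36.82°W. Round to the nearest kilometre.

2143 km

Δλ = -36.82 − -21.16 = -15.66°.
Δφ = 15.70 − 4.11 = 11.59°.
a = sin²(Δφ/2) + cos φ₁ · cos φ₂ · sin²(Δλ/2) = 0.028016.
c = 2·atan2(√a, √(1−a)) = 0.33634 rad → d = 6371·c ≈ 2142.85 km.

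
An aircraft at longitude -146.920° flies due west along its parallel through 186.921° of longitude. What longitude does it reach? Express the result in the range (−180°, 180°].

Start at -146.920°; shift −186.921° → -333.841°.
-333.841° lies outside (−180°, 180°]; add 360° → +26.159°.

+26.159°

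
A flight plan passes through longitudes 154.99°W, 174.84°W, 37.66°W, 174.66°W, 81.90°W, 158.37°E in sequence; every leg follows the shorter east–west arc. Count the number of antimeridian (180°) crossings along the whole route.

1

Leg 1: -154.99° → -174.84°, shortest Δλ = -19.85° (west) — does not cross 180°.
Leg 2: -174.84° → -37.66°, shortest Δλ = 137.18° (east) — does not cross 180°.
Leg 3: -37.66° → -174.66°, shortest Δλ = -137.0° (west) — does not cross 180°.
Leg 4: -174.66° → -81.90°, shortest Δλ = 92.76° (east) — does not cross 180°.
Leg 5: -81.90° → +158.37°, shortest Δλ = -119.73° (west) — crosses 180°.
Total crossings: 1.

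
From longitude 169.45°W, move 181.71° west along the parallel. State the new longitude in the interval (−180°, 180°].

8.84°E

Start at -169.45°; shift −181.71° → -351.16°.
-351.16° lies outside (−180°, 180°]; add 360° → +8.84°.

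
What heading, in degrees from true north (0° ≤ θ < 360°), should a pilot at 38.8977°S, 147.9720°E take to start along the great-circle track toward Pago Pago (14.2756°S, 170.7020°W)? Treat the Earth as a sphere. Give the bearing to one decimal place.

Δλ = -170.7020 − 147.9720 = -318.6740°; wrapped into (−180°, 180°]: 41.3260°.
θ = atan2( sin Δλ · cos φ₂ , cos φ₁ · sin φ₂ − sin φ₁ · cos φ₂ · cos Δλ )
  = atan2(0.63995, 0.26508) = 67.500° → normalised to [0°, 360°): 67.500°.

67.5°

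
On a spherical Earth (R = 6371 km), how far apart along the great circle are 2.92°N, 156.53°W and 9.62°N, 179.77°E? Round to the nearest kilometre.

2722 km

Δλ = 179.77 − -156.53 = 336.30°; wrapped into (−180°, 180°]: -23.70°.
Δφ = 9.62 − 2.92 = 6.70°.
a = sin²(Δφ/2) + cos φ₁ · cos φ₂ · sin²(Δλ/2) = 0.044936.
c = 2·atan2(√a, √(1−a)) = 0.42721 rad → d = 6371·c ≈ 2721.73 km.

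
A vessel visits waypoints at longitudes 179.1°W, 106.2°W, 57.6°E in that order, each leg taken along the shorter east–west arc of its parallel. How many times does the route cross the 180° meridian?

0

Leg 1: -179.1° → -106.2°, shortest Δλ = 72.9° (east) — does not cross 180°.
Leg 2: -106.2° → +57.6°, shortest Δλ = 163.8° (east) — does not cross 180°.
Total crossings: 0.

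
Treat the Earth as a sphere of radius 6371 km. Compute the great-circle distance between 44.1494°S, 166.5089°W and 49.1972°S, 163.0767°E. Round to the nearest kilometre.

Δλ = 163.0767 − -166.5089 = 329.5856°; wrapped into (−180°, 180°]: -30.4144°.
Δφ = -49.1972 − -44.1494 = -5.0478°.
a = sin²(Δφ/2) + cos φ₁ · cos φ₂ · sin²(Δλ/2) = 0.034201.
c = 2·atan2(√a, √(1−a)) = 0.37201 rad → d = 6371·c ≈ 2370.08 km.

2370 km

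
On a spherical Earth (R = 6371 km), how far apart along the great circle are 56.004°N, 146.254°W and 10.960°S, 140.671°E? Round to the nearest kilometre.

Δλ = 140.671 − -146.254 = 286.925°; wrapped into (−180°, 180°]: -73.075°.
Δφ = -10.960 − 56.004 = -66.964°.
a = sin²(Δφ/2) + cos φ₁ · cos φ₂ · sin²(Δλ/2) = 0.498910.
c = 2·atan2(√a, √(1−a)) = 1.56862 rad → d = 6371·c ≈ 9993.66 km.

9994 km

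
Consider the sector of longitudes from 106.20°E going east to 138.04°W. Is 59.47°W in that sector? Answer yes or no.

No

Band width going east from +106.20° to -138.04°: ((-138.04 − 106.20) mod 360) = 115.76°.
Offset of -59.47° east of the west edge: ((-59.47 − 106.20) mod 360) = 194.33°.
194.33° > 115.76° ⇒ outside.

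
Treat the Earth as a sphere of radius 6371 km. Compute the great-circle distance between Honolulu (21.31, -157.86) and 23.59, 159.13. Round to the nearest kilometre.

4411 km

Δλ = 159.13 − -157.86 = 316.99°; wrapped into (−180°, 180°]: -43.01°.
Δφ = 23.59 − 21.31 = 2.28°.
a = sin²(Δφ/2) + cos φ₁ · cos φ₂ · sin²(Δλ/2) = 0.115128.
c = 2·atan2(√a, √(1−a)) = 0.69236 rad → d = 6371·c ≈ 4411.01 km.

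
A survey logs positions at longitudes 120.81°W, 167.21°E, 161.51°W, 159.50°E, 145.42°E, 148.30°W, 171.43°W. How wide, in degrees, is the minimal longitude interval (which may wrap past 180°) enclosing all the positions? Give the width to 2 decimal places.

93.77°

Sort the longitudes: -171.43°, -161.51°, -148.30°, -120.81°, +145.42°, +159.50°, +167.21°.
Eastward gaps between consecutive values (wrapping around): 9.92°, 13.21°, 27.49°, 266.23°, 14.08°, 7.71°, 21.36°.
Largest gap = 266.23° ⇒ minimal covering band is its complement: 360° − 266.23° = 93.77°.
Band runs from +145.42° eastward to -120.81°, crossing the antimeridian.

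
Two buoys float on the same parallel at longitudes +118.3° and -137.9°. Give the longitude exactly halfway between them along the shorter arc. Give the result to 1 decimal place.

Signed shortest Δλ from +118.3° to -137.9° is +103.8°.
Midpoint longitude = +118.3° + (+103.8°)/2 = +118.3° + 51.9° = +170.2°.
(The naïve average (+118.3 + -137.9)/2 = -9.8° is on the wrong side of the globe.)

+170.2°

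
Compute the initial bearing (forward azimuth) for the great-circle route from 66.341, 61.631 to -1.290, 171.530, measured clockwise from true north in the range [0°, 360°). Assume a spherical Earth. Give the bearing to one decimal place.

Δλ = 171.530 − 61.631 = 109.899°.
θ = atan2( sin Δλ · cos φ₂ , cos φ₁ · sin φ₂ − sin φ₁ · cos φ₂ · cos Δλ )
  = atan2(0.94006, 0.30264) = 72.155° → normalised to [0°, 360°): 72.155°.

72.2°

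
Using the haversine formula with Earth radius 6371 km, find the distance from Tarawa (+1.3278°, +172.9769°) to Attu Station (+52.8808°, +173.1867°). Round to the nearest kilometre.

5732 km

Δλ = 173.1867 − 172.9769 = 0.2098°.
Δφ = 52.8808 − 1.3278 = 51.5530°.
a = sin²(Δφ/2) + cos φ₁ · cos φ₂ · sin²(Δλ/2) = 0.189107.
c = 2·atan2(√a, √(1−a)) = 0.89977 rad → d = 6371·c ≈ 5732.46 km.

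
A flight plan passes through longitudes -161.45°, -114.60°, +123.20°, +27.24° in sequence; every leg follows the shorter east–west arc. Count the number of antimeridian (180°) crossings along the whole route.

1

Leg 1: -161.45° → -114.60°, shortest Δλ = 46.85° (east) — does not cross 180°.
Leg 2: -114.60° → +123.20°, shortest Δλ = -122.2° (west) — crosses 180°.
Leg 3: +123.20° → +27.24°, shortest Δλ = -95.96° (west) — does not cross 180°.
Total crossings: 1.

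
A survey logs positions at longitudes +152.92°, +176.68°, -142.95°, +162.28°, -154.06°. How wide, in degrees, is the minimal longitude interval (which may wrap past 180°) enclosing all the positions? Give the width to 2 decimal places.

Sort the longitudes: -154.06°, -142.95°, +152.92°, +162.28°, +176.68°.
Eastward gaps between consecutive values (wrapping around): 11.11°, 295.87°, 9.36°, 14.40°, 29.26°.
Largest gap = 295.87° ⇒ minimal covering band is its complement: 360° − 295.87° = 64.13°.
Band runs from +152.92° eastward to -142.95°, crossing the antimeridian.

64.13°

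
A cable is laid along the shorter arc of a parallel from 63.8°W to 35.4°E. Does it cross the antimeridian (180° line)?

Signed shortest Δλ = ((35.4 − -63.8 + 180) mod 360) − 180 = 99.2°.
Going east by 99.2° from -63.8° reaches +35.4° without touching 180°.

No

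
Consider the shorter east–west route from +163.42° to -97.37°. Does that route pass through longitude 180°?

Naïve |-97.37 − 163.42| = 260.79° > 180°, so the shorter arc goes the other way round — across 180°.
Signed shortest Δλ = ((-97.37 − 163.42 + 180) mod 360) − 180 = 99.21°.
Going east by 99.21° from +163.42° passes through 180° before reaching -97.37°.

Yes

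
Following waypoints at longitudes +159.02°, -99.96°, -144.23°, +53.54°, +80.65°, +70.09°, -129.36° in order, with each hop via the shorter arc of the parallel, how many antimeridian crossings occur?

Leg 1: +159.02° → -99.96°, shortest Δλ = 101.02° (east) — crosses 180°.
Leg 2: -99.96° → -144.23°, shortest Δλ = -44.27° (west) — does not cross 180°.
Leg 3: -144.23° → +53.54°, shortest Δλ = -162.23° (west) — crosses 180°.
Leg 4: +53.54° → +80.65°, shortest Δλ = 27.11° (east) — does not cross 180°.
Leg 5: +80.65° → +70.09°, shortest Δλ = -10.56° (west) — does not cross 180°.
Leg 6: +70.09° → -129.36°, shortest Δλ = 160.55° (east) — crosses 180°.
Total crossings: 3.

3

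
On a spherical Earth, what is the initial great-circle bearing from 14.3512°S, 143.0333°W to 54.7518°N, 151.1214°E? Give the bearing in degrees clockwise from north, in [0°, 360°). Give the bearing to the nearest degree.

Δλ = 151.1214 − -143.0333 = 294.1547°; wrapped into (−180°, 180°]: -65.8453°.
θ = atan2( sin Δλ · cos φ₂ , cos φ₁ · sin φ₂ − sin φ₁ · cos φ₂ · cos Δλ )
  = atan2(-0.52659, 0.84971) = -31.788° → normalised to [0°, 360°): 328.212°.

328°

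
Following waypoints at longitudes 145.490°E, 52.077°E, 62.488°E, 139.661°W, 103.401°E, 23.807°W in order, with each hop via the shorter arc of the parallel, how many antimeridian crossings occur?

Leg 1: +145.490° → +52.077°, shortest Δλ = -93.413° (west) — does not cross 180°.
Leg 2: +52.077° → +62.488°, shortest Δλ = 10.411° (east) — does not cross 180°.
Leg 3: +62.488° → -139.661°, shortest Δλ = 157.851° (east) — crosses 180°.
Leg 4: -139.661° → +103.401°, shortest Δλ = -116.938° (west) — crosses 180°.
Leg 5: +103.401° → -23.807°, shortest Δλ = -127.208° (west) — does not cross 180°.
Total crossings: 2.

2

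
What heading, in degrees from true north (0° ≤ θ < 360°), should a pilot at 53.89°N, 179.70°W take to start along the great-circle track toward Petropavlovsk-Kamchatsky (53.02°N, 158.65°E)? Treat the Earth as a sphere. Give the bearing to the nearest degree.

Δλ = 158.65 − -179.70 = 338.35°; wrapped into (−180°, 180°]: -21.65°.
θ = atan2( sin Δλ · cos φ₂ , cos φ₁ · sin φ₂ − sin φ₁ · cos φ₂ · cos Δλ )
  = atan2(-0.22193, 0.01910) = -85.081° → normalised to [0°, 360°): 274.919°.

275°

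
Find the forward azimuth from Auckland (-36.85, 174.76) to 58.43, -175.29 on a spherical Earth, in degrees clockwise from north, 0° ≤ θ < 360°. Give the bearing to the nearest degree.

5°

Δλ = -175.29 − 174.76 = -350.05°; wrapped into (−180°, 180°]: 9.95°.
θ = atan2( sin Δλ · cos φ₂ , cos φ₁ · sin φ₂ − sin φ₁ · cos φ₂ · cos Δλ )
  = atan2(0.09046, 0.99103) = 5.216° → normalised to [0°, 360°): 5.216°.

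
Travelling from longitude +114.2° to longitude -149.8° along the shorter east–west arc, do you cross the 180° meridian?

Yes

Naïve |-149.8 − 114.2| = 264.0° > 180°, so the shorter arc goes the other way round — across 180°.
Signed shortest Δλ = ((-149.8 − 114.2 + 180) mod 360) − 180 = 96.0°.
Going east by 96.0° from +114.2° passes through 180° before reaching -149.8°.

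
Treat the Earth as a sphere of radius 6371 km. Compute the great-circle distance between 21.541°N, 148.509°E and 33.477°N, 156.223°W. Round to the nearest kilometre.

5545 km

Δλ = -156.223 − 148.509 = -304.732°; wrapped into (−180°, 180°]: 55.268°.
Δφ = 33.477 − 21.541 = 11.936°.
a = sin²(Δφ/2) + cos φ₁ · cos φ₂ · sin²(Δλ/2) = 0.177719.
c = 2·atan2(√a, √(1−a)) = 0.87035 rad → d = 6371·c ≈ 5544.98 km.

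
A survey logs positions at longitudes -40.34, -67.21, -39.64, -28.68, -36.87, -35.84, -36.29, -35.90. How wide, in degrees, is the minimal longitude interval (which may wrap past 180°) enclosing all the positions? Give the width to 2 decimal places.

38.53°

Sort the longitudes: -67.21°, -40.34°, -39.64°, -36.87°, -36.29°, -35.90°, -35.84°, -28.68°.
Eastward gaps between consecutive values (wrapping around): 26.87°, 0.70°, 2.77°, 0.58°, 0.39°, 0.06°, 7.16°, 321.47°.
Largest gap = 321.47° ⇒ minimal covering band is its complement: 360° − 321.47° = 38.53°.
Band runs from -67.21° eastward to -28.68°.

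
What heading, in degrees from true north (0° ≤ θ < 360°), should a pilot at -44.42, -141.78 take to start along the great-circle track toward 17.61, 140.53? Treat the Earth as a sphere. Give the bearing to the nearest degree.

291°

Δλ = 140.53 − -141.78 = 282.31°; wrapped into (−180°, 180°]: -77.69°.
θ = atan2( sin Δλ · cos φ₂ , cos φ₁ · sin φ₂ − sin φ₁ · cos φ₂ · cos Δλ )
  = atan2(-0.93122, 0.35831) = -68.955° → normalised to [0°, 360°): 291.045°.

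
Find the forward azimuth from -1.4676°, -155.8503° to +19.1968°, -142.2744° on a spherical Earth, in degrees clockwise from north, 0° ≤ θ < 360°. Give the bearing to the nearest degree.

32°

Δλ = -142.2744 − -155.8503 = 13.5759°.
θ = atan2( sin Δλ · cos φ₂ , cos φ₁ · sin φ₂ − sin φ₁ · cos φ₂ · cos Δλ )
  = atan2(0.22168, 0.35222) = 32.186° → normalised to [0°, 360°): 32.186°.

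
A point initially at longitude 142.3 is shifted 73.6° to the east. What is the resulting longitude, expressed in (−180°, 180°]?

Start at +142.3°; shift +73.6° → +215.9°.
+215.9° lies outside (−180°, 180°]; subtract 360° → -144.1°.

-144.1°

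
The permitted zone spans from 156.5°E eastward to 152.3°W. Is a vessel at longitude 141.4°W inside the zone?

No

Band width going east from +156.5° to -152.3°: ((-152.3 − 156.5) mod 360) = 51.2°.
Offset of -141.4° east of the west edge: ((-141.4 − 156.5) mod 360) = 62.1°.
62.1° > 51.2° ⇒ outside.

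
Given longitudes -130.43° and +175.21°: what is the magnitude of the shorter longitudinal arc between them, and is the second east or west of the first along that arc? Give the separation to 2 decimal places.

Raw difference: 175.21 − -130.43 = 305.64°.
Normalise into (−180°, 180°]: 305.64° − 360° = -54.36°.
Negative ⇒ the second point lies to the west; separation 54.36°.

54.36° west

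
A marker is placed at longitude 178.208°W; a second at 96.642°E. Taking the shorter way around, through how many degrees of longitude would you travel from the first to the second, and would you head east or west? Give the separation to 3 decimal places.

85.150° west

Raw difference: 96.642 − -178.208 = 274.85°.
Normalise into (−180°, 180°]: 274.85° − 360° = -85.15°.
Negative ⇒ the second point lies to the west; separation 85.150°.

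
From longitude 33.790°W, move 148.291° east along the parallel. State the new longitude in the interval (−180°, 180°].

114.501°E

Start at -33.790°; shift +148.291° → +114.501°.
+114.501° already lies in (−180°, 180°].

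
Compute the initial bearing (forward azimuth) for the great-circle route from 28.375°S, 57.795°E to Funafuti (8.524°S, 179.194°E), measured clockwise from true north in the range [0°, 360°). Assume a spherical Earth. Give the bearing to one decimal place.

114.0°

Δλ = 179.194 − 57.795 = 121.399°.
θ = atan2( sin Δλ · cos φ₂ , cos φ₁ · sin φ₂ − sin φ₁ · cos φ₂ · cos Δλ )
  = atan2(0.84413, -0.37528) = 113.969° → normalised to [0°, 360°): 113.969°.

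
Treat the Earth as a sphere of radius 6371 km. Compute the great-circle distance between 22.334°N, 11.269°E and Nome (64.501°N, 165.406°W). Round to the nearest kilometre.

Δλ = -165.406 − 11.269 = -176.675°.
Δφ = 64.501 − 22.334 = 42.167°.
a = sin²(Δφ/2) + cos φ₁ · cos φ₂ · sin²(Δλ/2) = 0.527271.
c = 2·atan2(√a, √(1−a)) = 1.62536 rad → d = 6371·c ≈ 10355.20 km.

10355 km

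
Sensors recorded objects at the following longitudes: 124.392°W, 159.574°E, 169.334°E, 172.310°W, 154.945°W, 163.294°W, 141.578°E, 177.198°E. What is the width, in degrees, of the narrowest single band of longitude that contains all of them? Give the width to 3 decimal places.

94.030°

Sort the longitudes: -172.310°, -163.294°, -154.945°, -124.392°, +141.578°, +159.574°, +169.334°, +177.198°.
Eastward gaps between consecutive values (wrapping around): 9.016°, 8.349°, 30.553°, 265.970°, 17.996°, 9.760°, 7.864°, 10.492°.
Largest gap = 265.970° ⇒ minimal covering band is its complement: 360° − 265.970° = 94.030°.
Band runs from +141.578° eastward to -124.392°, crossing the antimeridian.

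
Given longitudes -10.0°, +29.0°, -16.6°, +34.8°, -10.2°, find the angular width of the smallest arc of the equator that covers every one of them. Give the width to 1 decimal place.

Sort the longitudes: -16.6°, -10.2°, -10.0°, +29.0°, +34.8°.
Eastward gaps between consecutive values (wrapping around): 6.4°, 0.2°, 39.0°, 5.8°, 308.6°.
Largest gap = 308.6° ⇒ minimal covering band is its complement: 360° − 308.6° = 51.4°.
Band runs from -16.6° eastward to +34.8°.

51.4°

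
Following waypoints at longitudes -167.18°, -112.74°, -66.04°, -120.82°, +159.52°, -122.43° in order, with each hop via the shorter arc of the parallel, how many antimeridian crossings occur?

Leg 1: -167.18° → -112.74°, shortest Δλ = 54.44° (east) — does not cross 180°.
Leg 2: -112.74° → -66.04°, shortest Δλ = 46.7° (east) — does not cross 180°.
Leg 3: -66.04° → -120.82°, shortest Δλ = -54.78° (west) — does not cross 180°.
Leg 4: -120.82° → +159.52°, shortest Δλ = -79.66° (west) — crosses 180°.
Leg 5: +159.52° → -122.43°, shortest Δλ = 78.05° (east) — crosses 180°.
Total crossings: 2.

2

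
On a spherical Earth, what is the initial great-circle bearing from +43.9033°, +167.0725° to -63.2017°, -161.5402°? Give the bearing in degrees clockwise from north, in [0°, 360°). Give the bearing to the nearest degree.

166°

Δλ = -161.5402 − 167.0725 = -328.6127°; wrapped into (−180°, 180°]: 31.3873°.
θ = atan2( sin Δλ · cos φ₂ , cos φ₁ · sin φ₂ − sin φ₁ · cos φ₂ · cos Δλ )
  = atan2(0.23481, -0.91002) = 165.532° → normalised to [0°, 360°): 165.532°.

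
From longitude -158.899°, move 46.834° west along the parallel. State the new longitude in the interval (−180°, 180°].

Start at -158.899°; shift −46.834° → -205.733°.
-205.733° lies outside (−180°, 180°]; add 360° → +154.267°.

+154.267°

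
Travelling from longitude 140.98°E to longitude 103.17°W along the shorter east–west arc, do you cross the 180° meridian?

Yes

Naïve |-103.17 − 140.98| = 244.15° > 180°, so the shorter arc goes the other way round — across 180°.
Signed shortest Δλ = ((-103.17 − 140.98 + 180) mod 360) − 180 = 115.85°.
Going east by 115.85° from +140.98° passes through 180° before reaching -103.17°.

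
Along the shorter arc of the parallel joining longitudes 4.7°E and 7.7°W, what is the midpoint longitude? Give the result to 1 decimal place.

Signed shortest Δλ from +4.7° to -7.7° is -12.4°.
Midpoint longitude = +4.7° + (-12.4°)/2 = +4.7° − 6.2° = -1.5°.

1.5°W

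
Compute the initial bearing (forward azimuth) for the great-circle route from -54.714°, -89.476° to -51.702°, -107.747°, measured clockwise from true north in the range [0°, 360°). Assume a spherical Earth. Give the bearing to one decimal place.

Δλ = -107.747 − -89.476 = -18.271°.
θ = atan2( sin Δλ · cos φ₂ , cos φ₁ · sin φ₂ − sin φ₁ · cos φ₂ · cos Δλ )
  = atan2(-0.19430, 0.02704) = -82.077° → normalised to [0°, 360°): 277.923°.

277.9°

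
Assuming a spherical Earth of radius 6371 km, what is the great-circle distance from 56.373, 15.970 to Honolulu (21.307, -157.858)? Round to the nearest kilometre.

Δλ = -157.858 − 15.970 = -173.828°.
Δφ = 21.307 − 56.373 = -35.066°.
a = sin²(Δφ/2) + cos φ₁ · cos φ₂ · sin²(Δλ/2) = 0.605190.
c = 2·atan2(√a, √(1−a)) = 1.78276 rad → d = 6371·c ≈ 11357.97 km.

11358 km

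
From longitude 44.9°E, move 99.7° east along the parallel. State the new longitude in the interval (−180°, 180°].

144.6°E

Start at +44.9°; shift +99.7° → +144.6°.
+144.6° already lies in (−180°, 180°].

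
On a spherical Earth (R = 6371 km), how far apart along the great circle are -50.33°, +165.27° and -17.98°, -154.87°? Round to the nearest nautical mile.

Δλ = -154.87 − 165.27 = -320.14°; wrapped into (−180°, 180°]: 39.86°.
Δφ = -17.98 − -50.33 = 32.35°.
a = sin²(Δφ/2) + cos φ₁ · cos φ₂ · sin²(Δλ/2) = 0.148154.
c = 2·atan2(√a, √(1−a)) = 0.79022 rad → d = 6371·c ≈ 5034.46 km ≈ 2718.39 nmi.

2718 nmi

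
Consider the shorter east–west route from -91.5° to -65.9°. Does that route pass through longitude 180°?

Signed shortest Δλ = ((-65.9 − -91.5 + 180) mod 360) − 180 = 25.6°.
Going east by 25.6° from -91.5° reaches -65.9° without touching 180°.

No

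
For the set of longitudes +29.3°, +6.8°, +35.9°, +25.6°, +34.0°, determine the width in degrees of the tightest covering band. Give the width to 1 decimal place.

29.1°

Sort the longitudes: +6.8°, +25.6°, +29.3°, +34.0°, +35.9°.
Eastward gaps between consecutive values (wrapping around): 18.8°, 3.7°, 4.7°, 1.9°, 330.9°.
Largest gap = 330.9° ⇒ minimal covering band is its complement: 360° − 330.9° = 29.1°.
Band runs from +6.8° eastward to +35.9°.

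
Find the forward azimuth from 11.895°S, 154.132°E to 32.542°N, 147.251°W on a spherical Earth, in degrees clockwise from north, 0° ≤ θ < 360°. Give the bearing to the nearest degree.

49°

Δλ = -147.251 − 154.132 = -301.383°; wrapped into (−180°, 180°]: 58.617°.
θ = atan2( sin Δλ · cos φ₂ , cos φ₁ · sin φ₂ − sin φ₁ · cos φ₂ · cos Δλ )
  = atan2(0.71967, 0.61685) = 49.399° → normalised to [0°, 360°): 49.399°.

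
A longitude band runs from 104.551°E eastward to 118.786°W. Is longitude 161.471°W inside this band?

Yes

Band width going east from +104.551° to -118.786°: ((-118.786 − 104.551) mod 360) = 136.663°.
Offset of -161.471° east of the west edge: ((-161.471 − 104.551) mod 360) = 93.978°.
93.978° ≤ 136.663° ⇒ inside.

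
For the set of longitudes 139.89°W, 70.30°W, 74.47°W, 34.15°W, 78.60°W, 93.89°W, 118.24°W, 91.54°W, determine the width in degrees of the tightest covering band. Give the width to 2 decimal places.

105.74°

Sort the longitudes: -139.89°, -118.24°, -93.89°, -91.54°, -78.60°, -74.47°, -70.30°, -34.15°.
Eastward gaps between consecutive values (wrapping around): 21.65°, 24.35°, 2.35°, 12.94°, 4.13°, 4.17°, 36.15°, 254.26°.
Largest gap = 254.26° ⇒ minimal covering band is its complement: 360° − 254.26° = 105.74°.
Band runs from -139.89° eastward to -34.15°.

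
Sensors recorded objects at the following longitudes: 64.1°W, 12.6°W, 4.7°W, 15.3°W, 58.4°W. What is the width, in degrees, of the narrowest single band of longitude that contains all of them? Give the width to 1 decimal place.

59.4°

Sort the longitudes: -64.1°, -58.4°, -15.3°, -12.6°, -4.7°.
Eastward gaps between consecutive values (wrapping around): 5.7°, 43.1°, 2.7°, 7.9°, 300.6°.
Largest gap = 300.6° ⇒ minimal covering band is its complement: 360° − 300.6° = 59.4°.
Band runs from -64.1° eastward to -4.7°.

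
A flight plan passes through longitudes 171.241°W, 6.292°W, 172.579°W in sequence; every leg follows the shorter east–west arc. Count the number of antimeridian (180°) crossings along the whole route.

0

Leg 1: -171.241° → -6.292°, shortest Δλ = 164.949° (east) — does not cross 180°.
Leg 2: -6.292° → -172.579°, shortest Δλ = -166.287° (west) — does not cross 180°.
Total crossings: 0.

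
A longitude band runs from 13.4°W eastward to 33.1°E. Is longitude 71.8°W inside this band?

No

Band width going east from -13.4° to +33.1°: ((33.1 − -13.4) mod 360) = 46.5°.
Offset of -71.8° east of the west edge: ((-71.8 − -13.4) mod 360) = 301.6°.
301.6° > 46.5° ⇒ outside.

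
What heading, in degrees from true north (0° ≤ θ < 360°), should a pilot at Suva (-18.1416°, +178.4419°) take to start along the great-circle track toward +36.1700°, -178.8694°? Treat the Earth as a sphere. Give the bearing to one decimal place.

2.7°

Δλ = -178.8694 − 178.4419 = -357.3113°; wrapped into (−180°, 180°]: 2.6887°.
θ = atan2( sin Δλ · cos φ₂ , cos φ₁ · sin φ₂ − sin φ₁ · cos φ₂ · cos Δλ )
  = atan2(0.03787, 0.81192) = 2.670° → normalised to [0°, 360°): 2.670°.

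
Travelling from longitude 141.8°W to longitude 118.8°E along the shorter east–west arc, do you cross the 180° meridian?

Naïve |118.8 − -141.8| = 260.6° > 180°, so the shorter arc goes the other way round — across 180°.
Signed shortest Δλ = ((118.8 − -141.8 + 180) mod 360) − 180 = -99.4°.
Going west by 99.4° from -141.8° passes through 180° before reaching +118.8°.

Yes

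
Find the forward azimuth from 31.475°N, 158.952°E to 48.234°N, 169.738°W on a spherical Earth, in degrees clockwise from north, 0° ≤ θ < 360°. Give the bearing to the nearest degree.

Δλ = -169.738 − 158.952 = -328.690°; wrapped into (−180°, 180°]: 31.310°.
θ = atan2( sin Δλ · cos φ₂ , cos φ₁ · sin φ₂ − sin φ₁ · cos φ₂ · cos Δλ )
  = atan2(0.34615, 0.33899) = 45.598° → normalised to [0°, 360°): 45.598°.

46°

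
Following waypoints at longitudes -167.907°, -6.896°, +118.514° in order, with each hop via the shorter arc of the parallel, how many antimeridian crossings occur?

Leg 1: -167.907° → -6.896°, shortest Δλ = 161.011° (east) — does not cross 180°.
Leg 2: -6.896° → +118.514°, shortest Δλ = 125.41° (east) — does not cross 180°.
Total crossings: 0.

0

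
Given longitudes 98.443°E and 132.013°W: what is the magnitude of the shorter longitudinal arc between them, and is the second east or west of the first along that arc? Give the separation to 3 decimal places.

129.544° east

Raw difference: -132.013 − 98.443 = -230.456°.
Normalise into (−180°, 180°]: -230.456° + 360° = 129.544°.
Positive ⇒ the second point lies to the east; separation 129.544°.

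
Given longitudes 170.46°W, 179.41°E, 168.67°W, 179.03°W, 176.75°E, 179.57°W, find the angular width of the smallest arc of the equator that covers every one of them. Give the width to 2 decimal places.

14.58°

Sort the longitudes: -179.57°, -179.03°, -170.46°, -168.67°, +176.75°, +179.41°.
Eastward gaps between consecutive values (wrapping around): 0.54°, 8.57°, 1.79°, 345.42°, 2.66°, 1.02°.
Largest gap = 345.42° ⇒ minimal covering band is its complement: 360° − 345.42° = 14.58°.
Band runs from +176.75° eastward to -168.67°, crossing the antimeridian.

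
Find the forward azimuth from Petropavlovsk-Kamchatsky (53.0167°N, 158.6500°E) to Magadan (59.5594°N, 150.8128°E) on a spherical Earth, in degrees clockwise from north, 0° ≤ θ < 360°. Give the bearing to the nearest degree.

Δλ = 150.8128 − 158.6500 = -7.8372°.
θ = atan2( sin Δλ · cos φ₂ , cos φ₁ · sin φ₂ − sin φ₁ · cos φ₂ · cos Δλ )
  = atan2(-0.06909, 0.11772) = -30.406° → normalised to [0°, 360°): 329.594°.

330°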